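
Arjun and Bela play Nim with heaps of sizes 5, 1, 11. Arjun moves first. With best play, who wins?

Compute the nim-sum pairwise:
5 ^ 1 = 4
4 ^ 11 = 15
The nim-sum is 15 ≠ 0, so this is an N-position: the player to move can win; Arjun has a winning move.

Arjun wins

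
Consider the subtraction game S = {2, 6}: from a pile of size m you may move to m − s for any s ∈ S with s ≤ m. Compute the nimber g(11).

1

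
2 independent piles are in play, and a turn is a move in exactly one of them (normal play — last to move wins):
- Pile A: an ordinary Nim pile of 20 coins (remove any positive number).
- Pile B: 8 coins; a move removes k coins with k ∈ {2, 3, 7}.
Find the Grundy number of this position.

21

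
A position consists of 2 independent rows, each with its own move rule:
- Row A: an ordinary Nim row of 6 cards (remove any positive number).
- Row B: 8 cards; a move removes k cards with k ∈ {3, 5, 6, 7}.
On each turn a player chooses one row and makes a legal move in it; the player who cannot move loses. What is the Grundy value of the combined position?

Row A is a plain Nim row of size 6, so its Grundy value is 6.
Grundy values for row B (subtraction set {3, 5, 6, 7}):
g(0) = mex{} = 0
g(1) = mex{} = 0
g(2) = mex{} = 0
g(3) = mex{0} = 1
g(4) = mex{0} = 1
g(5) = mex{0} = 1
g(6) = mex{0,1} = 2
g(7) = mex{0,1} = 2
g(8) = mex{0,1} = 2
So g(8) = 2.
The value of a disjunctive sum is the nim-sum of the parts.
Combined value = 6 XOR 2 = 4.

4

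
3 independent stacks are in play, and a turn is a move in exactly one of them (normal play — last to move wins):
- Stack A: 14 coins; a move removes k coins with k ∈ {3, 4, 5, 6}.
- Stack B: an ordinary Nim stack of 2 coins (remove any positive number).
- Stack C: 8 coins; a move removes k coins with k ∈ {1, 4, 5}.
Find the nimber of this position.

For stack A, compute g(0), g(1), … with moves {3, 4, 5, 6}:
g(0) = mex{} = 0
g(1) = mex{} = 0
g(2) = mex{} = 0
g(3) = mex{0} = 1
g(4) = mex{0} = 1
g(5) = mex{0} = 1
g(6) = mex{0,1} = 2
g(7) = mex{0,1} = 2
g(8) = mex{0,1} = 2
g(9) = mex{1,2} = 0
g(10) = mex{1,2} = 0
g(11) = mex{1,2} = 0
g(12) = mex{0,2} = 1
g(13) = mex{0,2} = 1
g(14) = mex{0,2} = 1
So g(14) = 1.
Stack B is a plain Nim stack of size 2, so its Grundy value is 2.
Build the Grundy sequence for stack C with g(k) = mex{g(k−s) : s ∈ {1, 4, 5}, s ≤ k}:
g(0) = mex{} = 0
g(1) = mex{0} = 1
g(2) = mex{1} = 0
g(3) = mex{0} = 1
g(4) = mex{0,1} = 2
g(5) = mex{0,1,2} = 3
g(6) = mex{0,1,3} = 2
g(7) = mex{0,1,2} = 3
g(8) = mex{1,2,3} = 0
So g(8) = 0.
By the Sprague-Grundy theorem, the Grundy value of a sum of independent games is the XOR of the component values.
Combined value = 1 XOR 2 XOR 0 = 3.

3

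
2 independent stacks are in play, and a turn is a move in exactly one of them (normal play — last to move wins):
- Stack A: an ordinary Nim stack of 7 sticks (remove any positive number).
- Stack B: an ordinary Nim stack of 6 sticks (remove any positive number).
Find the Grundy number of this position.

1

Stack A is a plain Nim stack of size 7, so its Grundy value is 7.
Stack B is a plain Nim stack of size 6, so its Grundy value is 6.
The value of a disjunctive sum is the nim-sum of the parts.
Combined value = 7 XOR 6 = 1.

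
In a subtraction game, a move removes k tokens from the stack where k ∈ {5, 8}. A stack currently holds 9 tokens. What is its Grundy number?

1

Compute g(0), g(1), … for moves {5, 8}:
k:     0  1  2  3  4  5  6  7  8  9
g(k):  0  0  0  0  0  1  1  1  1  1
So g(9) = 1.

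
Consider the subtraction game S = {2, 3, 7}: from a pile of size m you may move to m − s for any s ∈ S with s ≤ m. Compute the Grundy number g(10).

0

Build the Grundy sequence with g(k) = mex{g(k−s) : s ∈ {2, 3, 7}, s ≤ k}:
g(0) = mex{} = 0
g(1) = mex{} = 0
g(2) = mex{0} = 1
g(3) = mex{0} = 1
g(4) = mex{0,1} = 2
g(5) = mex{1} = 0
g(6) = mex{1,2} = 0
g(7) = mex{0,2} = 1
g(8) = mex{0} = 1
g(9) = mex{0,1} = 2
g(10) = mex{1} = 0
So g(10) = 0.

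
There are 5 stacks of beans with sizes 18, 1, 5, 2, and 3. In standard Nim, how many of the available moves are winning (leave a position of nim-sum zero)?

1

Compute the nim-sum pairwise:
18 XOR 1 = 19
19 XOR 5 = 22
22 XOR 2 = 20
20 XOR 3 = 23
The overall nim-sum is X = 23. A stack of size p has a winning move iff p XOR X < p (reduce it to p XOR X).
  18: 18 XOR 23 = 5 < 18 — winning move (to 5).
  1: 1 XOR 23 = 22 ≥ 1 — no move.
  5: 5 XOR 23 = 18 ≥ 5 — no move.
  2: 2 XOR 23 = 21 ≥ 2 — no move.
  3: 3 XOR 23 = 20 ≥ 3 — no move.
That gives 1 winning move.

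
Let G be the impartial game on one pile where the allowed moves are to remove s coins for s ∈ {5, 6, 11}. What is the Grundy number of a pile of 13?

Compute g(0), g(1), … for moves {5, 6, 11}:
g(0) = mex{} = 0
g(1) = mex{} = 0
g(2) = mex{} = 0
g(3) = mex{} = 0
g(4) = mex{} = 0
g(5) = mex{0} = 1
g(6) = mex{0} = 1
g(7) = mex{0} = 1
g(8) = mex{0} = 1
g(9) = mex{0} = 1
g(10) = mex{0,1} = 2
g(11) = mex{0,1} = 2
g(12) = mex{0,1} = 2
g(13) = mex{0,1} = 2
So g(13) = 2.

2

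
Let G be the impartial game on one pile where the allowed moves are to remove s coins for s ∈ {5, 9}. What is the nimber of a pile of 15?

0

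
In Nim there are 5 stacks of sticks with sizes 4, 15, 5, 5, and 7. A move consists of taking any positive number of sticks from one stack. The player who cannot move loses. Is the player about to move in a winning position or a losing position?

Winning position

In binary:
  0100  (4)
  1111  (15)
  0101  (5)
  0101  (5)
  0111  (7)
  ----
  1100  (12)
The nim-sum is 12 ≠ 0, so this is an N-position: the player to move can win.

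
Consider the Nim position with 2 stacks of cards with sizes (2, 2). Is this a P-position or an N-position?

Nim-sum: 2 XOR 2 = 0.
The nim-sum is 0, so this is a P-position: the player to move is in a losing position under optimal play.

P-position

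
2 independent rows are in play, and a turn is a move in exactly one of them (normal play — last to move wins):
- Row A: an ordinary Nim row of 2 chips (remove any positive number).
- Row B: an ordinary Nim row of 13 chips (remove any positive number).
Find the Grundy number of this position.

Row A is a plain Nim row of size 2, so its Grundy value is 2.
Row B is a plain Nim row of size 13, so its Grundy value is 13.
By the Sprague-Grundy theorem, the Grundy value of a sum of independent games is the XOR of the component values.
Combined value = 2 XOR 13 = 15.

15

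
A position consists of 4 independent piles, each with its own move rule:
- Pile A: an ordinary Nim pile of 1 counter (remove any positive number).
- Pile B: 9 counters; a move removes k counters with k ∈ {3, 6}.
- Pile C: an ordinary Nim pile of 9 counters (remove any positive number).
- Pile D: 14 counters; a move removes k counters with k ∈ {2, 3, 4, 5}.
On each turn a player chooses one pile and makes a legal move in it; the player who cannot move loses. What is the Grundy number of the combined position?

Pile A is a plain Nim pile of size 1, so its Grundy value is 1.
For pile B, compute g(0), g(1), … with moves {3, 6}:
k:     0  1  2  3  4  5  6  7  8  9
g(k):  0  0  0  1  1  1  2  2  2  0
So g(9) = 0.
Pile C is a plain Nim pile of size 9, so its Grundy value is 9.
For pile D, compute g(0), g(1), … with moves {2, 3, 4, 5}:
k:     0  1  2  3  4  5  6  7  8  9 10 11 12 13 14
g(k):  0  0  1  1  2  2  3  0  0  1  1  2  2  3  0
So g(14) = 0.
By the Sprague-Grundy theorem, the Grundy value of a sum of independent games is the XOR of the component values.
Combined value = 1 XOR 0 XOR 9 XOR 0 = 8.

8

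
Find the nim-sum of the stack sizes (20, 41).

61

Bitwise XOR of the heap sizes:
  010100  (20)
  101001  (41)
  ------
  111101  (61)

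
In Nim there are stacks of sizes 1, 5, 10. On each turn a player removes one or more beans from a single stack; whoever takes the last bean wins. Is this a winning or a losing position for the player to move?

Winning position

Compute the nim-sum pairwise:
1 XOR 5 = 4
4 XOR 10 = 14
The nim-sum is 14 ≠ 0, so this is an N-position: the player to move can win.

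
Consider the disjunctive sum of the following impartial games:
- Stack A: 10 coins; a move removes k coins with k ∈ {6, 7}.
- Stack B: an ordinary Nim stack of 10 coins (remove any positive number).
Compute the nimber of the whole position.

11

For stack A, compute g(0), g(1), … with moves {6, 7}:
g(0) = mex{} = 0
g(1) = mex{} = 0
g(2) = mex{} = 0
g(3) = mex{} = 0
g(4) = mex{} = 0
g(5) = mex{} = 0
g(6) = mex{0} = 1
g(7) = mex{0} = 1
g(8) = mex{0} = 1
g(9) = mex{0} = 1
g(10) = mex{0} = 1
So g(10) = 1.
Stack B is a plain Nim stack of size 10, so its Grundy value is 10.
The value of a disjunctive sum is the nim-sum of the parts.
Combined value = 1 XOR 10 = 11.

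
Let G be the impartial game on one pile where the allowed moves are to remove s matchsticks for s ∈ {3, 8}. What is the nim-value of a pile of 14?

1

Build the Grundy sequence with g(k) = mex{g(k−s) : s ∈ {3, 8}, s ≤ k}:
k:     0  1  2  3  4  5  6  7  8  9 10 11 12 13 14
g(k):  0  0  0  1  1  1  0  0  2  1  1  0  0  0  1
So g(14) = 1.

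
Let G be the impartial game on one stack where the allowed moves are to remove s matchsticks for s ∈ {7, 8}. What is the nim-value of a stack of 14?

Grundy values for subtraction set {7, 8}:
k:     0  1  2  3  4  5  6  7  8  9 10 11 12 13 14
g(k):  0  0  0  0  0  0  0  1  1  1  1  1  1  1  2
So g(14) = 2.

2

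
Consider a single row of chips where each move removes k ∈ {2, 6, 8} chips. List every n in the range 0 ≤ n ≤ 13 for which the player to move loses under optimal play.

0, 1, 4, 5

Build the Grundy sequence with g(k) = mex{g(k−s) : s ∈ {2, 6, 8}, s ≤ k}:
k:     0  1  2  3  4  5  6  7  8  9 10 11 12 13
g(k):  0  0  1  1  0  0  1  1  2  2  3  3  2  2
The P-positions (g = 0) in 0..13 are 0, 1, 4, 5.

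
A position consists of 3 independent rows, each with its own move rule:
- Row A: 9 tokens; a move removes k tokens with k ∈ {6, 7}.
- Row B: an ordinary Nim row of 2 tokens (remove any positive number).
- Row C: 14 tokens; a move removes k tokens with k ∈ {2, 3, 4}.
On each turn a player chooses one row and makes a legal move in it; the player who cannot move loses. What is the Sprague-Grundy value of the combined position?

2

Build the Grundy sequence for row A with g(k) = mex{g(k−s) : s ∈ {6, 7}, s ≤ k}:
k:     0  1  2  3  4  5  6  7  8  9
g(k):  0  0  0  0  0  0  1  1  1  1
So g(9) = 1.
Row B is a plain Nim row of size 2, so its Grundy value is 2.
Grundy values for row C (subtraction set {2, 3, 4}):
g(0) = mex{} = 0
g(1) = mex{} = 0
g(2) = mex{0} = 1
g(3) = mex{0} = 1
g(4) = mex{0,1} = 2
g(5) = mex{0,1} = 2
g(6) = mex{1,2} = 0
g(7) = mex{1,2} = 0
g(8) = mex{0,2} = 1
g(9) = mex{0,2} = 1
g(10) = mex{0,1} = 2
g(11) = mex{0,1} = 2
g(12) = mex{1,2} = 0
g(13) = mex{1,2} = 0
g(14) = mex{0,2} = 1
So g(14) = 1.
The value of a disjunctive sum is the nim-sum of the parts.
Combined value = 1 ⊕ 2 ⊕ 1 = 2.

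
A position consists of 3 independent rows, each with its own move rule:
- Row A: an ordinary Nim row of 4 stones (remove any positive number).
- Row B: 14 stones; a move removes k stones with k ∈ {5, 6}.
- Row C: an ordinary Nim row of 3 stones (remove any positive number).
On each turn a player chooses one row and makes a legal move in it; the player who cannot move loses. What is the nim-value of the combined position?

Row A is a plain Nim row of size 4, so its Grundy value is 4.
Grundy values for row B (subtraction set {5, 6}):
k:     0  1  2  3  4  5  6  7  8  9 10 11 12 13 14
g(k):  0  0  0  0  0  1  1  1  1  1  2  0  0  0  0
So g(14) = 0.
Row C is a plain Nim row of size 3, so its Grundy value is 3.
By the Sprague-Grundy theorem, the Grundy value of a sum of independent games is the XOR of the component values.
Combined value = 4 ⊕ 0 ⊕ 3 = 7.

7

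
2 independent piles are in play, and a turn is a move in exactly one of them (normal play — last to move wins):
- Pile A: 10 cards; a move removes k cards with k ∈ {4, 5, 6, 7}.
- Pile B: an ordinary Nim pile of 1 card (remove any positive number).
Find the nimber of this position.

For pile A, compute g(0), g(1), … with moves {4, 5, 6, 7}:
g(0) = mex{} = 0
g(1) = mex{} = 0
g(2) = mex{} = 0
g(3) = mex{} = 0
g(4) = mex{0} = 1
g(5) = mex{0} = 1
g(6) = mex{0} = 1
g(7) = mex{0} = 1
g(8) = mex{0,1} = 2
g(9) = mex{0,1} = 2
g(10) = mex{0,1} = 2
So g(10) = 2.
Pile B is a plain Nim pile of size 1, so its Grundy value is 1.
The value of a disjunctive sum is the nim-sum of the parts.
Combined value = 2 ⊕ 1 = 3.

3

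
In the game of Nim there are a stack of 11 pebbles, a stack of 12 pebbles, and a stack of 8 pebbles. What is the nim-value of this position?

15

Write each in binary and XOR column by column:
  1011  (11)
  1100  (12)
  1000  (8)
  ----
  1111  (15)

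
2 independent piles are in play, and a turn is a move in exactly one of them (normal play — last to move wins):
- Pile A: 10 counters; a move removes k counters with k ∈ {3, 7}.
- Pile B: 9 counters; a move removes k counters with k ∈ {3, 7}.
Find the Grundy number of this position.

1

Grundy values for pile A (subtraction set {3, 7}):
g(0) = mex{} = 0
g(1) = mex{} = 0
g(2) = mex{} = 0
g(3) = mex{0} = 1
g(4) = mex{0} = 1
g(5) = mex{0} = 1
g(6) = mex{1} = 0
g(7) = mex{0,1} = 2
g(8) = mex{0,1} = 2
g(9) = mex{0} = 1
g(10) = mex{1,2} = 0
So g(10) = 0.
Grundy values for pile B (subtraction set {3, 7}):
g(0) = mex{} = 0
g(1) = mex{} = 0
g(2) = mex{} = 0
g(3) = mex{0} = 1
g(4) = mex{0} = 1
g(5) = mex{0} = 1
g(6) = mex{1} = 0
g(7) = mex{0,1} = 2
g(8) = mex{0,1} = 2
g(9) = mex{0} = 1
So g(9) = 1.
The value of a disjunctive sum is the nim-sum of the parts.
Combined value = 0 ⊕ 1 = 1.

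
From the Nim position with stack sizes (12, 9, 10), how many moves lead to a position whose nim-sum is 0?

3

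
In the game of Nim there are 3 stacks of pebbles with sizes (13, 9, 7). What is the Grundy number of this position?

Compute the nim-sum pairwise:
13 ^ 9 = 4
4 ^ 7 = 3

3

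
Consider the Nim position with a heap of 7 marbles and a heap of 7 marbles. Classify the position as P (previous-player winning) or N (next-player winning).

P-position

Nim-sum: 7 XOR 7 = 0.
The nim-sum is 0, so this is a P-position: the player to move is in a losing position under optimal play.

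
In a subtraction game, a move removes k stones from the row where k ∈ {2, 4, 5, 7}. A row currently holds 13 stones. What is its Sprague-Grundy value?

2

Build the Grundy sequence with g(k) = mex{g(k−s) : s ∈ {2, 4, 5, 7}, s ≤ k}:
k:     0  1  2  3  4  5  6  7  8  9 10 11 12 13
g(k):  0  0  1  1  2  2  3  3  4  0  0  1  1  2
So g(13) = 2.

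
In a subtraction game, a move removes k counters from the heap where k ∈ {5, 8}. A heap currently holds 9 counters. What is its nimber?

1

Compute g(0), g(1), … for moves {5, 8}:
g(0) = mex{} = 0
g(1) = mex{} = 0
g(2) = mex{} = 0
g(3) = mex{} = 0
g(4) = mex{} = 0
g(5) = mex{0} = 1
g(6) = mex{0} = 1
g(7) = mex{0} = 1
g(8) = mex{0} = 1
g(9) = mex{0} = 1
So g(9) = 1.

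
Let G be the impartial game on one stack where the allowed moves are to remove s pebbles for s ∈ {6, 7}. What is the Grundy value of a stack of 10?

Build the Grundy sequence with g(k) = mex{g(k−s) : s ∈ {6, 7}, s ≤ k}:
k:     0  1  2  3  4  5  6  7  8  9 10
g(k):  0  0  0  0  0  0  1  1  1  1  1
So g(10) = 1.

1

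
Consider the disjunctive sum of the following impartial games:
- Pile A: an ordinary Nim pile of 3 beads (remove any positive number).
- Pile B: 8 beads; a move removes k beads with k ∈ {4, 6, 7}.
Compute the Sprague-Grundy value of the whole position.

Pile A is a plain Nim pile of size 3, so its Grundy value is 3.
Build the Grundy sequence for pile B with g(k) = mex{g(k−s) : s ∈ {4, 6, 7}, s ≤ k}:
g(0) = mex{} = 0
g(1) = mex{} = 0
g(2) = mex{} = 0
g(3) = mex{} = 0
g(4) = mex{0} = 1
g(5) = mex{0} = 1
g(6) = mex{0} = 1
g(7) = mex{0} = 1
g(8) = mex{0,1} = 2
So g(8) = 2.
The value of a disjunctive sum is the nim-sum of the parts.
Combined value = 3 ⊕ 2 = 1.

1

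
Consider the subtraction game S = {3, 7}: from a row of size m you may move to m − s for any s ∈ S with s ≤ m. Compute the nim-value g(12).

0

Grundy values for subtraction set {3, 7}:
g(0) = mex{} = 0
g(1) = mex{} = 0
g(2) = mex{} = 0
g(3) = mex{0} = 1
g(4) = mex{0} = 1
g(5) = mex{0} = 1
g(6) = mex{1} = 0
g(7) = mex{0,1} = 2
g(8) = mex{0,1} = 2
g(9) = mex{0} = 1
g(10) = mex{1,2} = 0
g(11) = mex{1,2} = 0
g(12) = mex{1} = 0
So g(12) = 0.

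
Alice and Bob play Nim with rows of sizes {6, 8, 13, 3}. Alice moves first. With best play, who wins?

Compute the nim-sum pairwise:
6 ⊕ 8 = 14
14 ⊕ 13 = 3
3 ⊕ 3 = 0
The nim-sum is 0, so this is a P-position: the player to move is in a losing position under optimal play; Alice is about to move from it and so loses — Bob wins.

Bob wins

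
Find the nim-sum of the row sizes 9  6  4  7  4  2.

Nim-sum: 9 ^ 6 ^ 4 ^ 7 ^ 4 ^ 2 = 10.

10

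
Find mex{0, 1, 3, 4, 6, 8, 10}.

2

The values 0, 1 are all present; 2 is the first non-negative integer missing from the set.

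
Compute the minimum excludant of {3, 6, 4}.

0

0 is not in the set, so the mex is 0.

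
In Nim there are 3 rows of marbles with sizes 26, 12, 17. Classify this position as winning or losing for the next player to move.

Compute the nim-sum pairwise:
26 ⊕ 12 = 22
22 ⊕ 17 = 7
The nim-sum is 7 ≠ 0, so this is an N-position: the player to move can win.

Winning position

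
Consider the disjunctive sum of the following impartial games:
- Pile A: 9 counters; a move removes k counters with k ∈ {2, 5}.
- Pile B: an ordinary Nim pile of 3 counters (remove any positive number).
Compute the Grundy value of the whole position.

2

Grundy values for pile A (subtraction set {2, 5}):
g(0) = mex{} = 0
g(1) = mex{} = 0
g(2) = mex{0} = 1
g(3) = mex{0} = 1
g(4) = mex{1} = 0
g(5) = mex{0,1} = 2
g(6) = mex{0} = 1
g(7) = mex{1,2} = 0
g(8) = mex{1} = 0
g(9) = mex{0} = 1
So g(9) = 1.
Pile B is a plain Nim pile of size 3, so its Grundy value is 3.
The value of a disjunctive sum is the nim-sum of the parts.
Combined value = 1 XOR 3 = 2.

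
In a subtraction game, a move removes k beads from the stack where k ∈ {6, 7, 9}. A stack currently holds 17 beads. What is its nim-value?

0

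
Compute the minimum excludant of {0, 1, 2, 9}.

3

The values 0, 1, 2 are all present; 3 is the first non-negative integer missing from the set.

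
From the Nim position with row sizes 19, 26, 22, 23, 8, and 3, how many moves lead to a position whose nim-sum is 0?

Nim-sum: 19 XOR 26 XOR 22 XOR 23 XOR 8 XOR 3 = 3.
The overall nim-sum is X = 3. A row of size p has a winning move iff p XOR X < p (reduce it to p XOR X).
  19: 19 XOR 3 = 16 < 19 — winning move (to 16).
  26: 26 XOR 3 = 25 < 26 — winning move (to 25).
  22: 22 XOR 3 = 21 < 22 — winning move (to 21).
  23: 23 XOR 3 = 20 < 23 — winning move (to 20).
  8: 8 XOR 3 = 11 ≥ 8 — no move.
  3: 3 XOR 3 = 0 < 3 — winning move (to 0).
That gives 5 winning moves.

5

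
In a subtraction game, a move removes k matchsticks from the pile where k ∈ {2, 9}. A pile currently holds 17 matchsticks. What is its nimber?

1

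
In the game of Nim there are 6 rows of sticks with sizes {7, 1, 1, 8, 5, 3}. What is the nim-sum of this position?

9

Bitwise XOR of the heap sizes:
  0111  (7)
  0001  (1)
  0001  (1)
  1000  (8)
  0101  (5)
  0011  (3)
  ----
  1001  (9)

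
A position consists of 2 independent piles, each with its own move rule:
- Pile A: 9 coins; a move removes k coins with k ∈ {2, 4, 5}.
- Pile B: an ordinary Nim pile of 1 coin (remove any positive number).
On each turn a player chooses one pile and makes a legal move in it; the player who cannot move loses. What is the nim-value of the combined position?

0

Build the Grundy sequence for pile A with g(k) = mex{g(k−s) : s ∈ {2, 4, 5}, s ≤ k}:
k:     0  1  2  3  4  5  6  7  8  9
g(k):  0  0  1  1  2  2  3  0  0  1
So g(9) = 1.
Pile B is a plain Nim pile of size 1, so its Grundy value is 1.
By the Sprague-Grundy theorem, the Grundy value of a sum of independent games is the XOR of the component values.
Combined value = 1 XOR 1 = 0.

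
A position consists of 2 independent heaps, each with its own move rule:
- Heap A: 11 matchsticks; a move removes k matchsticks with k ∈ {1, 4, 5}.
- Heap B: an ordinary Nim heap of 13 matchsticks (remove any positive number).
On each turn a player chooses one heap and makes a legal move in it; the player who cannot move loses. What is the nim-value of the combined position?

12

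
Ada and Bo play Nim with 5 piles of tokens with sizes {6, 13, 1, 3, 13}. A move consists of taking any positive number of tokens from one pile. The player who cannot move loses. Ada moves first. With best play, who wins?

Ada wins

Nim-sum: 6 ⊕ 13 ⊕ 1 ⊕ 3 ⊕ 13 = 4.
The nim-sum is 4 ≠ 0, so this is an N-position: the player to move can win; Ada has a winning move.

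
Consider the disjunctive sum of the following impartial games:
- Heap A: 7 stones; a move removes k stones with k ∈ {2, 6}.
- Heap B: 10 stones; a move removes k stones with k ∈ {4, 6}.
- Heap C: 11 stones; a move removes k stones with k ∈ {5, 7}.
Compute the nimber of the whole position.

3

Grundy values for heap A (subtraction set {2, 6}):
g(0) = mex{} = 0
g(1) = mex{} = 0
g(2) = mex{0} = 1
g(3) = mex{0} = 1
g(4) = mex{1} = 0
g(5) = mex{1} = 0
g(6) = mex{0} = 1
g(7) = mex{0} = 1
So g(7) = 1.
Build the Grundy sequence for heap B with g(k) = mex{g(k−s) : s ∈ {4, 6}, s ≤ k}:
g(0) = mex{} = 0
g(1) = mex{} = 0
g(2) = mex{} = 0
g(3) = mex{} = 0
g(4) = mex{0} = 1
g(5) = mex{0} = 1
g(6) = mex{0} = 1
g(7) = mex{0} = 1
g(8) = mex{0,1} = 2
g(9) = mex{0,1} = 2
g(10) = mex{1} = 0
So g(10) = 0.
Grundy values for heap C (subtraction set {5, 7}):
g(0) = mex{} = 0
g(1) = mex{} = 0
g(2) = mex{} = 0
g(3) = mex{} = 0
g(4) = mex{} = 0
g(5) = mex{0} = 1
g(6) = mex{0} = 1
g(7) = mex{0} = 1
g(8) = mex{0} = 1
g(9) = mex{0} = 1
g(10) = mex{0,1} = 2
g(11) = mex{0,1} = 2
So g(11) = 2.
By the Sprague-Grundy theorem, the Grundy value of a sum of independent games is the XOR of the component values.
Combined value = 1 ⊕ 0 ⊕ 2 = 3.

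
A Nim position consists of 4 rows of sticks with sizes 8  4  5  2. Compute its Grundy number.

Bitwise XOR of the heap sizes:
  1000  (8)
  0100  (4)
  0101  (5)
  0010  (2)
  ----
  1011  (11)

11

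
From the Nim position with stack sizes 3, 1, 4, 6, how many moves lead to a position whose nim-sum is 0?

Nim-sum: 3 ^ 1 ^ 4 ^ 6 = 0.
The nim-sum is already 0, so every move leaves a nonzero nim-sum — there are no winning moves.

0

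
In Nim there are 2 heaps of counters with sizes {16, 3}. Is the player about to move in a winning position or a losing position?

Winning position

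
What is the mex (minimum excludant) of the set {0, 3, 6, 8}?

1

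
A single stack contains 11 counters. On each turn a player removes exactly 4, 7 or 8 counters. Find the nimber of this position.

Build the Grundy sequence with g(k) = mex{g(k−s) : s ∈ {4, 7, 8}, s ≤ k}:
k:     0  1  2  3  4  5  6  7  8  9 10 11
g(k):  0  0  0  0  1  1  1  1  2  2  2  2
So g(11) = 2.

2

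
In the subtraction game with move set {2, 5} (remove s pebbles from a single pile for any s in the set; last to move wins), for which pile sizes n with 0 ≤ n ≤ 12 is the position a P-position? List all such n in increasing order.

0, 1, 4, 7, 8, 11

Build the Grundy sequence with g(k) = mex{g(k−s) : s ∈ {2, 5}, s ≤ k}:
k:     0  1  2  3  4  5  6  7  8  9 10 11 12
g(k):  0  0  1  1  0  2  1  0  0  1  1  0  2
The P-positions (g = 0) in 0..12 are 0, 1, 4, 7, 8, 11.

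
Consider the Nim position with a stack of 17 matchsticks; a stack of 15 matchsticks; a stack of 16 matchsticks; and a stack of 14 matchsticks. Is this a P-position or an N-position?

In binary:
  10001  (17)
  01111  (15)
  10000  (16)
  01110  (14)
  -----
  00000  (0)
The nim-sum is 0, so this is a P-position: the player to move is in a losing position under optimal play.

P-position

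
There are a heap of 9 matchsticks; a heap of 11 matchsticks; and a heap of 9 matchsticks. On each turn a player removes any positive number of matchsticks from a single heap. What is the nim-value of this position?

11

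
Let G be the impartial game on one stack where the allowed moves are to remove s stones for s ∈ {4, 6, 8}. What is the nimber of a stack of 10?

2

Compute g(0), g(1), … for moves {4, 6, 8}:
k:     0  1  2  3  4  5  6  7  8  9 10
g(k):  0  0  0  0  1  1  1  1  2  2  2
So g(10) = 2.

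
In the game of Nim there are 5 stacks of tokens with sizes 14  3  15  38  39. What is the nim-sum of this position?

Nim-sum: 14 XOR 3 XOR 15 XOR 38 XOR 39 = 3.

3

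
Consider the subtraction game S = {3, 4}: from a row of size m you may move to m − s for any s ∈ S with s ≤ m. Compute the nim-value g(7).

0

Grundy values for subtraction set {3, 4}:
k:     0  1  2  3  4  5  6  7
g(k):  0  0  0  1  1  1  2  0
So g(7) = 0.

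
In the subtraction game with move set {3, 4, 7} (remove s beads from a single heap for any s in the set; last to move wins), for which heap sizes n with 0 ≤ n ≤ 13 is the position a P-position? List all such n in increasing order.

0, 1, 2, 10, 11, 12

Compute g(0), g(1), … for moves {3, 4, 7}:
k:     0  1  2  3  4  5  6  7  8  9 10 11 12 13
g(k):  0  0  0  1  1  1  2  2  2  3  0  0  0  1
The P-positions (g = 0) in 0..13 are 0, 1, 2, 10, 11, 12.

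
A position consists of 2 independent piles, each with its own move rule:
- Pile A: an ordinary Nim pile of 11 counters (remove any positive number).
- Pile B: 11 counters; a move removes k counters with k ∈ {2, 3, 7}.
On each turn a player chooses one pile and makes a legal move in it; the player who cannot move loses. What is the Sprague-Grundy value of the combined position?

Pile A is a plain Nim pile of size 11, so its Grundy value is 11.
For pile B, compute g(0), g(1), … with moves {2, 3, 7}:
g(0) = mex{} = 0
g(1) = mex{} = 0
g(2) = mex{0} = 1
g(3) = mex{0} = 1
g(4) = mex{0,1} = 2
g(5) = mex{1} = 0
g(6) = mex{1,2} = 0
g(7) = mex{0,2} = 1
g(8) = mex{0} = 1
g(9) = mex{0,1} = 2
g(10) = mex{1} = 0
g(11) = mex{1,2} = 0
So g(11) = 0.
By the Sprague-Grundy theorem, the Grundy value of a sum of independent games is the XOR of the component values.
Combined value = 11 ⊕ 0 = 11.

11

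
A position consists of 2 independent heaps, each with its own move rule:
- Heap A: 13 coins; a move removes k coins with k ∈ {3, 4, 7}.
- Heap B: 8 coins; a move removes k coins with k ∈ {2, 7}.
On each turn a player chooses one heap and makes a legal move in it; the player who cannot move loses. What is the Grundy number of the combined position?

Grundy values for heap A (subtraction set {3, 4, 7}):
k:     0  1  2  3  4  5  6  7  8  9 10 11 12 13
g(k):  0  0  0  1  1  1  2  2  2  3  0  0  0  1
So g(13) = 1.
For heap B, compute g(0), g(1), … with moves {2, 7}:
k:     0  1  2  3  4  5  6  7  8
g(k):  0  0  1  1  0  0  1  1  2
So g(8) = 2.
By the Sprague-Grundy theorem, the Grundy value of a sum of independent games is the XOR of the component values.
Combined value = 1 XOR 2 = 3.

3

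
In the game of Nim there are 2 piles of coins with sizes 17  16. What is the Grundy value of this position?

1

Compute the nim-sum pairwise:
17 XOR 16 = 1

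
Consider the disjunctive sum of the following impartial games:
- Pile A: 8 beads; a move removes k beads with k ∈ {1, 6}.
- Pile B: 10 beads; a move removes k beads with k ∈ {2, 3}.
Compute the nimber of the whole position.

For pile A, compute g(0), g(1), … with moves {1, 6}:
g(0) = mex{} = 0
g(1) = mex{0} = 1
g(2) = mex{1} = 0
g(3) = mex{0} = 1
g(4) = mex{1} = 0
g(5) = mex{0} = 1
g(6) = mex{0,1} = 2
g(7) = mex{1,2} = 0
g(8) = mex{0} = 1
So g(8) = 1.
For pile B, compute g(0), g(1), … with moves {2, 3}:
k:     0  1  2  3  4  5  6  7  8  9 10
g(k):  0  0  1  1  2  0  0  1  1  2  0
So g(10) = 0.
The value of a disjunctive sum is the nim-sum of the parts.
Combined value = 1 XOR 0 = 1.

1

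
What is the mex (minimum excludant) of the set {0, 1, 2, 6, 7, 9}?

The values 0, 1, 2 are all present; 3 is the first non-negative integer missing from the set.

3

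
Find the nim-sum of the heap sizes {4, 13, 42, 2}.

In binary:
  000100  (4)
  001101  (13)
  101010  (42)
  000010  (2)
  ------
  100001  (33)

33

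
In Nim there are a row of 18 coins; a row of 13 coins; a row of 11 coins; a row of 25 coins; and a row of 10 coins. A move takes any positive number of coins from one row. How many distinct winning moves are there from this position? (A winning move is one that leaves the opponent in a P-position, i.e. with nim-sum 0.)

1

Bitwise XOR of the heap sizes:
  10010  (18)
  01101  (13)
  01011  (11)
  11001  (25)
  01010  (10)
  -----
  00111  (7)
The overall nim-sum is X = 7. A row of size p has a winning move iff p XOR X < p (reduce it to p XOR X).
  18: 18 XOR 7 = 21 ≥ 18 — no move.
  13: 13 XOR 7 = 10 < 13 — winning move (to 10).
  11: 11 XOR 7 = 12 ≥ 11 — no move.
  25: 25 XOR 7 = 30 ≥ 25 — no move.
  10: 10 XOR 7 = 13 ≥ 10 — no move.
That gives 1 winning move.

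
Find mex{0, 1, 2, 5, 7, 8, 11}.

3

The values 0, 1, 2 are all present; 3 is the first non-negative integer missing from the set.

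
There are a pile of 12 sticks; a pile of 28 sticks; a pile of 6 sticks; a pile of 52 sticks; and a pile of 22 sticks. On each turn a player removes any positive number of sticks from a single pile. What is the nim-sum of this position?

52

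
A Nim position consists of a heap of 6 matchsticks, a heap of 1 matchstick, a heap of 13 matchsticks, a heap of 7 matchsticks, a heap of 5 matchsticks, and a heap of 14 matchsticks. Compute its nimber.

6

Write each in binary and XOR column by column:
  0110  (6)
  0001  (1)
  1101  (13)
  0111  (7)
  0101  (5)
  1110  (14)
  ----
  0110  (6)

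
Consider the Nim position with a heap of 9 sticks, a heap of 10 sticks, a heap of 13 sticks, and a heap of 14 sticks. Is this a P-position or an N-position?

P-position

In binary:
  1001  (9)
  1010  (10)
  1101  (13)
  1110  (14)
  ----
  0000  (0)
The nim-sum is 0, so this is a P-position: the player to move is in a losing position under optimal play.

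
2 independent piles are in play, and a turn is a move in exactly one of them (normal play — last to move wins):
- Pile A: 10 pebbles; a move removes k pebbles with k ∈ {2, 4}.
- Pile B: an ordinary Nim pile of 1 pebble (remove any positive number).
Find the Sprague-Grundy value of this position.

Grundy values for pile A (subtraction set {2, 4}):
k:     0  1  2  3  4  5  6  7  8  9 10
g(k):  0  0  1  1  2  2  0  0  1  1  2
So g(10) = 2.
Pile B is a plain Nim pile of size 1, so its Grundy value is 1.
By the Sprague-Grundy theorem, the Grundy value of a sum of independent games is the XOR of the component values.
Combined value = 2 XOR 1 = 3.

3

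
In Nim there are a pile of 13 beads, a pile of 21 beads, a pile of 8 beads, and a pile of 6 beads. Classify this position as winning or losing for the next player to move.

Winning position

Nim-sum: 13 ⊕ 21 ⊕ 8 ⊕ 6 = 22.
The nim-sum is 22 ≠ 0, so this is an N-position: the player to move can win.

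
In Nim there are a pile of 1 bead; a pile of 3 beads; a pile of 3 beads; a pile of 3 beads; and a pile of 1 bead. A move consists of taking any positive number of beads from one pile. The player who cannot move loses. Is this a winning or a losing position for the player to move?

Nim-sum: 1 XOR 3 XOR 3 XOR 3 XOR 1 = 3.
The nim-sum is 3 ≠ 0, so this is an N-position: the player to move can win.

Winning position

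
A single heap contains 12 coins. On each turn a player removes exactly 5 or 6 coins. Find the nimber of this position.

0

Grundy values for subtraction set {5, 6}:
g(0) = mex{} = 0
g(1) = mex{} = 0
g(2) = mex{} = 0
g(3) = mex{} = 0
g(4) = mex{} = 0
g(5) = mex{0} = 1
g(6) = mex{0} = 1
g(7) = mex{0} = 1
g(8) = mex{0} = 1
g(9) = mex{0} = 1
g(10) = mex{0,1} = 2
g(11) = mex{1} = 0
g(12) = mex{1} = 0
So g(12) = 0.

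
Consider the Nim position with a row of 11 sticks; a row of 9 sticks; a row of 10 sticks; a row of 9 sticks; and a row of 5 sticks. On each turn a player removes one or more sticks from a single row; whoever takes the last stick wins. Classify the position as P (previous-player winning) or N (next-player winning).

Nim-sum: 11 ^ 9 ^ 10 ^ 9 ^ 5 = 4.
The nim-sum is 4 ≠ 0, so this is an N-position: the player to move can win.

N-position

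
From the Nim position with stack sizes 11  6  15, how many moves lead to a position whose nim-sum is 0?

3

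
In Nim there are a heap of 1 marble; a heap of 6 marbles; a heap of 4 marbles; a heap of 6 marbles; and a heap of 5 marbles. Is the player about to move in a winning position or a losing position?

Losing position

Compute the nim-sum pairwise:
1 XOR 6 = 7
7 XOR 4 = 3
3 XOR 6 = 5
5 XOR 5 = 0
The nim-sum is 0, so this is a P-position: the player to move is in a losing position under optimal play.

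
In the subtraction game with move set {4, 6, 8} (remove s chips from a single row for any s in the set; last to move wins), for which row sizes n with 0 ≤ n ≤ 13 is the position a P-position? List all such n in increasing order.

0, 1, 2, 3, 12, 13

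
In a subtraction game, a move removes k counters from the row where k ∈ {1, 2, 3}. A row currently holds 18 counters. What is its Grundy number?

Grundy values for subtraction set {1, 2, 3}:
k:     0  1  2  3  4  5  6  7  8  9 10 11 12 13 14 15 16 17 18
g(k):  0  1  2  3  0  1  2  3  0  1  2  3  0  1  2  3  0  1  2
So g(18) = 2.

2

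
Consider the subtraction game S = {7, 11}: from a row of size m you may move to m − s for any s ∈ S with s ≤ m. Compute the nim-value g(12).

1

Grundy values for subtraction set {7, 11}:
g(0) = mex{} = 0
g(1) = mex{} = 0
g(2) = mex{} = 0
g(3) = mex{} = 0
g(4) = mex{} = 0
g(5) = mex{} = 0
g(6) = mex{} = 0
g(7) = mex{0} = 1
g(8) = mex{0} = 1
g(9) = mex{0} = 1
g(10) = mex{0} = 1
g(11) = mex{0} = 1
g(12) = mex{0} = 1
So g(12) = 1.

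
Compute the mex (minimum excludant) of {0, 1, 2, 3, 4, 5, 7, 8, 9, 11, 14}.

6

The values 0, 1, 2, 3, 4, 5 are all present; 6 is the first non-negative integer missing from the set.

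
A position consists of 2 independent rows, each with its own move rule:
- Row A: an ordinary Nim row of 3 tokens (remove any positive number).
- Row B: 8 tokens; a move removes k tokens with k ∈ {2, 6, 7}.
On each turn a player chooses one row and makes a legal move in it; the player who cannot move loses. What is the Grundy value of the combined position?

1

Row A is a plain Nim row of size 3, so its Grundy value is 3.
For row B, compute g(0), g(1), … with moves {2, 6, 7}:
k:     0  1  2  3  4  5  6  7  8
g(k):  0  0  1  1  0  0  1  1  2
So g(8) = 2.
The value of a disjunctive sum is the nim-sum of the parts.
Combined value = 3 ⊕ 2 = 1.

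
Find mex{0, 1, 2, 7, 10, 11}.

3

The values 0, 1, 2 are all present; 3 is the first non-negative integer missing from the set.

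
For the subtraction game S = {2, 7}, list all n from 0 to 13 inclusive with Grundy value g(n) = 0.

0, 1, 4, 5, 9, 10, 13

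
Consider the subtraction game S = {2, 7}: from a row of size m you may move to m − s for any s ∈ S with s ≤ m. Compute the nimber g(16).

1

Grundy values for subtraction set {2, 7}:
k:     0  1  2  3  4  5  6  7  8  9 10 11 12 13 14 15 16
g(k):  0  0  1  1  0  0  1  1  2  0  0  1  1  0  0  1  1
So g(16) = 1.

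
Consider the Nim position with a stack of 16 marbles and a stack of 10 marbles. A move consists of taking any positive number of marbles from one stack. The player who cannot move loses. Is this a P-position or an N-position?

N-position

Compute the nim-sum pairwise:
16 ^ 10 = 26
The nim-sum is 26 ≠ 0, so this is an N-position: the player to move can win.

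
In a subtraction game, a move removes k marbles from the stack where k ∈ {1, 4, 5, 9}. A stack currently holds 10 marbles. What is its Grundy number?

0

Build the Grundy sequence with g(k) = mex{g(k−s) : s ∈ {1, 4, 5, 9}, s ≤ k}:
g(0) = mex{} = 0
g(1) = mex{0} = 1
g(2) = mex{1} = 0
g(3) = mex{0} = 1
g(4) = mex{0,1} = 2
g(5) = mex{0,1,2} = 3
g(6) = mex{0,1,3} = 2
g(7) = mex{0,1,2} = 3
g(8) = mex{1,2,3} = 0
g(9) = mex{0,2,3} = 1
g(10) = mex{1,2,3} = 0
So g(10) = 0.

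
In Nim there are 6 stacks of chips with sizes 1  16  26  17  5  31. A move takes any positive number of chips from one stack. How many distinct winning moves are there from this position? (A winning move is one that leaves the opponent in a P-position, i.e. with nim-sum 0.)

0

Compute the nim-sum pairwise:
1 XOR 16 = 17
17 XOR 26 = 11
11 XOR 17 = 26
26 XOR 5 = 31
31 XOR 31 = 0
The nim-sum is already 0, so every move leaves a nonzero nim-sum — there are no winning moves.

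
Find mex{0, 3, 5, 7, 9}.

1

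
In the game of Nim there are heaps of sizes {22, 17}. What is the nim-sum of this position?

Nim-sum: 22 ^ 17 = 7.

7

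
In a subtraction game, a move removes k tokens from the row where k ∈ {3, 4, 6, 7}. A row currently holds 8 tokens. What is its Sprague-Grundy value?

2

Grundy values for subtraction set {3, 4, 6, 7}:
k:     0  1  2  3  4  5  6  7  8
g(k):  0  0  0  1  1  1  2  2  2
So g(8) = 2.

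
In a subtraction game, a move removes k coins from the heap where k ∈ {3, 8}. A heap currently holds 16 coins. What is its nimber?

Build the Grundy sequence with g(k) = mex{g(k−s) : s ∈ {3, 8}, s ≤ k}:
k:     0  1  2  3  4  5  6  7  8  9 10 11 12 13 14 15 16
g(k):  0  0  0  1  1  1  0  0  2  1  1  0  0  0  1  1  1
So g(16) = 1.

1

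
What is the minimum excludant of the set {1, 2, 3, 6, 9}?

0

0 is not in the set, so the mex is 0.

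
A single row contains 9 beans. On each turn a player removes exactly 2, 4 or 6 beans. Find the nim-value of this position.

0

Build the Grundy sequence with g(k) = mex{g(k−s) : s ∈ {2, 4, 6}, s ≤ k}:
k:     0  1  2  3  4  5  6  7  8  9
g(k):  0  0  1  1  2  2  3  3  0  0
So g(9) = 0.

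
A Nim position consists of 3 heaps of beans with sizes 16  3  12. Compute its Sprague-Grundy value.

31

Nim-sum: 16 ^ 3 ^ 12 = 31.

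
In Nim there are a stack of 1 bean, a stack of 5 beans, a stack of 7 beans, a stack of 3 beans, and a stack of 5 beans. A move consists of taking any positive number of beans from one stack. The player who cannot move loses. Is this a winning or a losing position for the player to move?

Winning position

Compute the nim-sum pairwise:
1 ^ 5 = 4
4 ^ 7 = 3
3 ^ 3 = 0
0 ^ 5 = 5
The nim-sum is 5 ≠ 0, so this is an N-position: the player to move can win.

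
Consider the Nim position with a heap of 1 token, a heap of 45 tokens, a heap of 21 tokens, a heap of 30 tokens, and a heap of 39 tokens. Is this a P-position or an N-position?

Bitwise XOR of the heap sizes:
  000001  (1)
  101101  (45)
  010101  (21)
  011110  (30)
  100111  (39)
  ------
  000000  (0)
The nim-sum is 0, so this is a P-position: the player to move is in a losing position under optimal play.

P-position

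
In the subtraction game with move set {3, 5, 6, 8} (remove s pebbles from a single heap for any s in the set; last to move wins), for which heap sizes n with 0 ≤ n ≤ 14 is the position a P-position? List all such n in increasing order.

0, 1, 2, 11, 12, 13

Build the Grundy sequence with g(k) = mex{g(k−s) : s ∈ {3, 5, 6, 8}, s ≤ k}:
k:     0  1  2  3  4  5  6  7  8  9 10 11 12 13 14
g(k):  0  0  0  1  1  1  2  2  2  3  3  0  0  0  1
The P-positions (g = 0) in 0..14 are 0, 1, 2, 11, 12, 13.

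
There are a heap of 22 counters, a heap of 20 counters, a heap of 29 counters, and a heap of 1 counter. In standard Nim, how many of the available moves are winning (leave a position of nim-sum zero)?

3

Write each in binary and XOR column by column:
  10110  (22)
  10100  (20)
  11101  (29)
  00001  (1)
  -----
  11110  (30)
The overall nim-sum is X = 30. A heap of size p has a winning move iff p XOR X < p (reduce it to p XOR X).
  22: 22 XOR 30 = 8 < 22 — winning move (to 8).
  20: 20 XOR 30 = 10 < 20 — winning move (to 10).
  29: 29 XOR 30 = 3 < 29 — winning move (to 3).
  1: 1 XOR 30 = 31 ≥ 1 — no move.
That gives 3 winning moves.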